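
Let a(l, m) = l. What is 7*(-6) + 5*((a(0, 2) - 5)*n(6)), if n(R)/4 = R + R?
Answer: -1242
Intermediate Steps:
n(R) = 8*R (n(R) = 4*(R + R) = 4*(2*R) = 8*R)
7*(-6) + 5*((a(0, 2) - 5)*n(6)) = 7*(-6) + 5*((0 - 5)*(8*6)) = -42 + 5*(-5*48) = -42 + 5*(-240) = -42 - 1200 = -1242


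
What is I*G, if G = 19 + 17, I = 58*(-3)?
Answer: -6264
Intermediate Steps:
I = -174
G = 36
I*G = -174*36 = -6264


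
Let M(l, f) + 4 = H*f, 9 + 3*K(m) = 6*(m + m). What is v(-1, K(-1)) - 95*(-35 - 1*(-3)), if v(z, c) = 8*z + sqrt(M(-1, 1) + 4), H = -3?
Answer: 3032 + I*sqrt(3) ≈ 3032.0 + 1.732*I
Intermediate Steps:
K(m) = -3 + 4*m (K(m) = -3 + (6*(m + m))/3 = -3 + (6*(2*m))/3 = -3 + (12*m)/3 = -3 + 4*m)
M(l, f) = -4 - 3*f
v(z, c) = 8*z + I*sqrt(3) (v(z, c) = 8*z + sqrt((-4 - 3*1) + 4) = 8*z + sqrt((-4 - 3) + 4) = 8*z + sqrt(-7 + 4) = 8*z + sqrt(-3) = 8*z + I*sqrt(3))
v(-1, K(-1)) - 95*(-35 - 1*(-3)) = (8*(-1) + I*sqrt(3)) - 95*(-35 - 1*(-3)) = (-8 + I*sqrt(3)) - 95*(-35 + 3) = (-8 + I*sqrt(3)) - 95*(-32) = (-8 + I*sqrt(3)) + 3040 = 3032 + I*sqrt(3)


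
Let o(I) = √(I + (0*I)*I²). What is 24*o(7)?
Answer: 24*√7 ≈ 63.498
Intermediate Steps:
o(I) = √I (o(I) = √(I + 0*I²) = √(I + 0) = √I)
24*o(7) = 24*√7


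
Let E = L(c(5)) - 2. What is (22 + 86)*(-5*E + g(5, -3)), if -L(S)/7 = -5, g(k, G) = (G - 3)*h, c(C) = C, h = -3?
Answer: -15876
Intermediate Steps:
g(k, G) = 9 - 3*G (g(k, G) = (G - 3)*(-3) = (-3 + G)*(-3) = 9 - 3*G)
L(S) = 35 (L(S) = -7*(-5) = 35)
E = 33 (E = 35 - 2 = 33)
(22 + 86)*(-5*E + g(5, -3)) = (22 + 86)*(-5*33 + (9 - 3*(-3))) = 108*(-165 + (9 + 9)) = 108*(-165 + 18) = 108*(-147) = -15876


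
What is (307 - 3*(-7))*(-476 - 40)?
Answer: -169248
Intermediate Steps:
(307 - 3*(-7))*(-476 - 40) = (307 + 21)*(-516) = 328*(-516) = -169248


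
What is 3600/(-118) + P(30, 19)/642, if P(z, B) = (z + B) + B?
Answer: -575794/18939 ≈ -30.403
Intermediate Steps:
P(z, B) = z + 2*B (P(z, B) = (B + z) + B = z + 2*B)
3600/(-118) + P(30, 19)/642 = 3600/(-118) + (30 + 2*19)/642 = 3600*(-1/118) + (30 + 38)*(1/642) = -1800/59 + 68*(1/642) = -1800/59 + 34/321 = -575794/18939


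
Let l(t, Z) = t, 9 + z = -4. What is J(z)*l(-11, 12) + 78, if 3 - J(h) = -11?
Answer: -76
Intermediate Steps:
z = -13 (z = -9 - 4 = -13)
J(h) = 14 (J(h) = 3 - 1*(-11) = 3 + 11 = 14)
J(z)*l(-11, 12) + 78 = 14*(-11) + 78 = -154 + 78 = -76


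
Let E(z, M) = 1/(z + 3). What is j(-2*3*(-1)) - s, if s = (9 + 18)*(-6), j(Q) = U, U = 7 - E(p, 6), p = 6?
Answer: 1520/9 ≈ 168.89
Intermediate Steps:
E(z, M) = 1/(3 + z)
U = 62/9 (U = 7 - 1/(3 + 6) = 7 - 1/9 = 7 - 1*⅑ = 7 - ⅑ = 62/9 ≈ 6.8889)
j(Q) = 62/9
s = -162 (s = 27*(-6) = -162)
j(-2*3*(-1)) - s = 62/9 - 1*(-162) = 62/9 + 162 = 1520/9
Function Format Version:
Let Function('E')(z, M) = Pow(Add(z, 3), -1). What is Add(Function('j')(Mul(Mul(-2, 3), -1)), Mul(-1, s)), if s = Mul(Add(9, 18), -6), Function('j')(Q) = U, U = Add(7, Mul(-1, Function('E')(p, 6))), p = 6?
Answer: Rational(1520, 9) ≈ 168.89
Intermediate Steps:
Function('E')(z, M) = Pow(Add(3, z), -1)
U = Rational(62, 9) (U = Add(7, Mul(-1, Pow(Add(3, 6), -1))) = Add(7, Mul(-1, Pow(9, -1))) = Add(7, Mul(-1, Rational(1, 9))) = Add(7, Rational(-1, 9)) = Rational(62, 9) ≈ 6.8889)
Function('j')(Q) = Rational(62, 9)
s = -162 (s = Mul(27, -6) = -162)
Add(Function('j')(Mul(Mul(-2, 3), -1)), Mul(-1, s)) = Add(Rational(62, 9), Mul(-1, -162)) = Add(Rational(62, 9), 162) = Rational(1520, 9)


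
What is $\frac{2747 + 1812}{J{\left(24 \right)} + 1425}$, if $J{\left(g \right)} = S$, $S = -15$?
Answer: $\frac{97}{30} \approx 3.2333$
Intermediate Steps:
$J{\left(g \right)} = -15$
$\frac{2747 + 1812}{J{\left(24 \right)} + 1425} = \frac{2747 + 1812}{-15 + 1425} = \frac{4559}{1410} = 4559 \cdot \frac{1}{1410} = \frac{97}{30}$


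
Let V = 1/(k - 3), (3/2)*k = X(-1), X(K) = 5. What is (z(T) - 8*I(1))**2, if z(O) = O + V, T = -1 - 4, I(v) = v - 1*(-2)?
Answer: 676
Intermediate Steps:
I(v) = 2 + v (I(v) = v + 2 = 2 + v)
k = 10/3 (k = (2/3)*5 = 10/3 ≈ 3.3333)
T = -5
V = 3 (V = 1/(10/3 - 3) = 1/(1/3) = 3)
z(O) = 3 + O (z(O) = O + 3 = 3 + O)
(z(T) - 8*I(1))**2 = ((3 - 5) - 8*(2 + 1))**2 = (-2 - 8*3)**2 = (-2 - 24)**2 = (-26)**2 = 676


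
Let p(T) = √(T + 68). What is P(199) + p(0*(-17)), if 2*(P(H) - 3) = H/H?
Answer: 7/2 + 2*√17 ≈ 11.746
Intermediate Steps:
p(T) = √(68 + T)
P(H) = 7/2 (P(H) = 3 + (H/H)/2 = 3 + (½)*1 = 3 + ½ = 7/2)
P(199) + p(0*(-17)) = 7/2 + √(68 + 0*(-17)) = 7/2 + √(68 + 0) = 7/2 + √68 = 7/2 + 2*√17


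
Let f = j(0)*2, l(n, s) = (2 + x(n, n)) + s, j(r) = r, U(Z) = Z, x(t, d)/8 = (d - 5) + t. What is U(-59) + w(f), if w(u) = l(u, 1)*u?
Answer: -59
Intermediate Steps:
x(t, d) = -40 + 8*d + 8*t (x(t, d) = 8*((d - 5) + t) = 8*((-5 + d) + t) = 8*(-5 + d + t) = -40 + 8*d + 8*t)
l(n, s) = -38 + s + 16*n (l(n, s) = (2 + (-40 + 8*n + 8*n)) + s = (2 + (-40 + 16*n)) + s = (-38 + 16*n) + s = -38 + s + 16*n)
f = 0 (f = 0*2 = 0)
w(u) = u*(-37 + 16*u) (w(u) = (-38 + 1 + 16*u)*u = (-37 + 16*u)*u = u*(-37 + 16*u))
U(-59) + w(f) = -59 + 0*(-37 + 16*0) = -59 + 0*(-37 + 0) = -59 + 0*(-37) = -59 + 0 = -59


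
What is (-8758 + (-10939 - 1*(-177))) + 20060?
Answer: 540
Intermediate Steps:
(-8758 + (-10939 - 1*(-177))) + 20060 = (-8758 + (-10939 + 177)) + 20060 = (-8758 - 10762) + 20060 = -19520 + 20060 = 540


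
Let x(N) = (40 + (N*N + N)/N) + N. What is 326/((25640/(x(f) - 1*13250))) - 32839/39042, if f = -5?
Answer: -42272338127/250259220 ≈ -168.91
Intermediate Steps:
x(N) = 40 + N + (N + N²)/N (x(N) = (40 + (N² + N)/N) + N = (40 + (N + N²)/N) + N = 40 + N + (N + N²)/N)
326/((25640/(x(f) - 1*13250))) - 32839/39042 = 326/((25640/((41 + 2*(-5)) - 1*13250))) - 32839/39042 = 326/((25640/((41 - 10) - 13250))) - 32839*1/39042 = 326/((25640/(31 - 13250))) - 32839/39042 = 326/((25640/(-13219))) - 32839/39042 = 326/((25640*(-1/13219))) - 32839/39042 = 326/(-25640/13219) - 32839/39042 = 326*(-13219/25640) - 32839/39042 = -2154697/12820 - 32839/39042 = -42272338127/250259220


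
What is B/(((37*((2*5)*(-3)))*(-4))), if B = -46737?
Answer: -15579/1480 ≈ -10.526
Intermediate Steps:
B/(((37*((2*5)*(-3)))*(-4))) = -46737/((37*((2*5)*(-3)))*(-4)) = -46737/((37*(10*(-3)))*(-4)) = -46737/((37*(-30))*(-4)) = -46737/((-1110*(-4))) = -46737/4440 = -46737*1/4440 = -15579/1480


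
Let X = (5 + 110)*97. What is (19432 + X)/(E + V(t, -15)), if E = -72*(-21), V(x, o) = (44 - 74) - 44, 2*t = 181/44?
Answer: 30587/1438 ≈ 21.271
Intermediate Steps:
t = 181/88 (t = (181/44)/2 = (181*(1/44))/2 = (1/2)*(181/44) = 181/88 ≈ 2.0568)
X = 11155 (X = 115*97 = 11155)
V(x, o) = -74 (V(x, o) = -30 - 44 = -74)
E = 1512
(19432 + X)/(E + V(t, -15)) = (19432 + 11155)/(1512 - 74) = 30587/1438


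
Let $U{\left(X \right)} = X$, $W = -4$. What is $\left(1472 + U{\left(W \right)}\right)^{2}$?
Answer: $2155024$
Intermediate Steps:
$\left(1472 + U{\left(W \right)}\right)^{2} = \left(1472 - 4\right)^{2} = 1468^{2} = 2155024$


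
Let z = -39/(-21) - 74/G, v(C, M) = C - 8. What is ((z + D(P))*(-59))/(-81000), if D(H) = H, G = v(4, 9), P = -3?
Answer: 177/14000 ≈ 0.012643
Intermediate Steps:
v(C, M) = -8 + C
G = -4 (G = -8 + 4 = -4)
z = 285/14 (z = -39/(-21) - 74/(-4) = -39*(-1/21) - 74*(-1/4) = 13/7 + 37/2 = 285/14 ≈ 20.357)
((z + D(P))*(-59))/(-81000) = ((285/14 - 3)*(-59))/(-81000) = ((243/14)*(-59))*(-1/81000) = -14337/14*(-1/81000) = 177/14000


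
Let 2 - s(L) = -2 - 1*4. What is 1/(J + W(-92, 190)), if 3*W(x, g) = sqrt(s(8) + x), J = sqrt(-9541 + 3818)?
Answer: -3*I/(2*sqrt(21) + 3*sqrt(5723)) ≈ -0.012706*I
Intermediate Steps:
J = I*sqrt(5723) (J = sqrt(-5723) = I*sqrt(5723) ≈ 75.651*I)
s(L) = 8 (s(L) = 2 - (-2 - 1*4) = 2 - (-2 - 4) = 2 - 1*(-6) = 2 + 6 = 8)
W(x, g) = sqrt(8 + x)/3
1/(J + W(-92, 190)) = 1/(I*sqrt(5723) + sqrt(8 - 92)/3) = 1/(I*sqrt(5723) + sqrt(-84)/3) = 1/(I*sqrt(5723) + (2*I*sqrt(21))/3) = 1/(I*sqrt(5723) + 2*I*sqrt(21)/3)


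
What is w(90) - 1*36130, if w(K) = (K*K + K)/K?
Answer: -36039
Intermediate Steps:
w(K) = (K + K**2)/K (w(K) = (K**2 + K)/K = (K + K**2)/K)
w(90) - 1*36130 = (1 + 90) - 1*36130 = 91 - 36130 = -36039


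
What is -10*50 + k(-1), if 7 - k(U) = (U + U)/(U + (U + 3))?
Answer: -491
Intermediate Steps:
k(U) = 7 - 2*U/(3 + 2*U) (k(U) = 7 - (U + U)/(U + (U + 3)) = 7 - 2*U/(U + (3 + U)) = 7 - 2*U/(3 + 2*U))
-10*50 + k(-1) = -10*50 + 3*(7 + 4*(-1))/(3 + 2*(-1)) = -500 + 3*(7 - 4)/(3 - 2) = -500 + 3*3/1 = -500 + 3*1*3 = -500 + 9 = -491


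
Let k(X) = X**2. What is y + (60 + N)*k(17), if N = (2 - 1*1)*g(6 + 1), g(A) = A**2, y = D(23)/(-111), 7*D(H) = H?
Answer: 24476254/777 ≈ 31501.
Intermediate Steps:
D(H) = H/7
y = -23/777 (y = ((1/7)*23)/(-111) = (23/7)*(-1/111) = -23/777 ≈ -0.029601)
N = 49 (N = (2 - 1*1)*(6 + 1)**2 = (2 - 1)*7**2 = 1*49 = 49)
y + (60 + N)*k(17) = -23/777 + (60 + 49)*17**2 = -23/777 + 109*289 = -23/777 + 31501 = 24476254/777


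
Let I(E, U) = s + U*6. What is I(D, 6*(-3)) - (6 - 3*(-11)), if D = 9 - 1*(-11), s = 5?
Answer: -142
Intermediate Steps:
D = 20 (D = 9 + 11 = 20)
I(E, U) = 5 + 6*U (I(E, U) = 5 + U*6 = 5 + 6*U)
I(D, 6*(-3)) - (6 - 3*(-11)) = (5 + 6*(6*(-3))) - (6 - 3*(-11)) = (5 + 6*(-18)) - (6 + 33) = (5 - 108) - 1*39 = -103 - 39 = -142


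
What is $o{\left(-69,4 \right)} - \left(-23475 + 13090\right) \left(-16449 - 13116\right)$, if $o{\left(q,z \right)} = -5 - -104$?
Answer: $-307032426$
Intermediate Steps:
$o{\left(q,z \right)} = 99$ ($o{\left(q,z \right)} = -5 + 104 = 99$)
$o{\left(-69,4 \right)} - \left(-23475 + 13090\right) \left(-16449 - 13116\right) = 99 - \left(-23475 + 13090\right) \left(-16449 - 13116\right) = 99 - \left(-10385\right) \left(-29565\right) = 99 - 307032525 = -307032426$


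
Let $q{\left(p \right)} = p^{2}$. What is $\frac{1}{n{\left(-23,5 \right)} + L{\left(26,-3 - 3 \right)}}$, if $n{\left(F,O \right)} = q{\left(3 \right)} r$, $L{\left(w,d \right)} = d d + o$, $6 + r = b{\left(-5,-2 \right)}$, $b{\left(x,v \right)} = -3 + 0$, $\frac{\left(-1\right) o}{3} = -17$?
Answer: $\frac{1}{6} \approx 0.16667$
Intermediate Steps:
$o = 51$ ($o = \left(-3\right) \left(-17\right) = 51$)
$b{\left(x,v \right)} = -3$
$r = -9$ ($r = -6 - 3 = -9$)
$L{\left(w,d \right)} = 51 + d^{2}$ ($L{\left(w,d \right)} = d d + 51 = d^{2} + 51 = 51 + d^{2}$)
$n{\left(F,O \right)} = -81$ ($n{\left(F,O \right)} = 3^{2} \left(-9\right) = 9 \left(-9\right) = -81$)
$\frac{1}{n{\left(-23,5 \right)} + L{\left(26,-3 - 3 \right)}} = \frac{1}{-81 + \left(51 + \left(-3 - 3\right)^{2}\right)} = \frac{1}{-81 + \left(51 + \left(-6\right)^{2}\right)} = \frac{1}{-81 + \left(51 + 36\right)} = \frac{1}{-81 + 87} = \frac{1}{6}$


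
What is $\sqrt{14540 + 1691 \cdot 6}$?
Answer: $\sqrt{24686} \approx 157.12$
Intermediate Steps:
$\sqrt{14540 + 1691 \cdot 6} = \sqrt{14540 + 10146} = \sqrt{24686}$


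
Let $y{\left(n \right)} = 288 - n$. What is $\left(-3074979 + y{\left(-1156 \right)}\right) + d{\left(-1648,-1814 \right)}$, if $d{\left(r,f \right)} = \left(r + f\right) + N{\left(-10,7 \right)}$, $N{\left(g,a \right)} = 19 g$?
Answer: $-3077187$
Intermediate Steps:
$d{\left(r,f \right)} = -190 + f + r$ ($d{\left(r,f \right)} = \left(r + f\right) + 19 \left(-10\right) = \left(f + r\right) - 190 = -190 + f + r$)
$\left(-3074979 + y{\left(-1156 \right)}\right) + d{\left(-1648,-1814 \right)} = \left(-3074979 + \left(288 - -1156\right)\right) - 3652 = \left(-3074979 + \left(288 + 1156\right)\right) - 3652 = \left(-3074979 + 1444\right) - 3652 = -3073535 - 3652 = -3077187$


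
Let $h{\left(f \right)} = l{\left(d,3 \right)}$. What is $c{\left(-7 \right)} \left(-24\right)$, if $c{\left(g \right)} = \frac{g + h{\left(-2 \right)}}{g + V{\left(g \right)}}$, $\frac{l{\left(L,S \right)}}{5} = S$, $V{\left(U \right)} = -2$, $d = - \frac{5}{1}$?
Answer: $\frac{64}{3} \approx 21.333$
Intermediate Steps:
$d = -5$ ($d = \left(-5\right) 1 = -5$)
$l{\left(L,S \right)} = 5 S$
$h{\left(f \right)} = 15$ ($h{\left(f \right)} = 5 \cdot 3 = 15$)
$c{\left(g \right)} = \frac{15 + g}{-2 + g}$ ($c{\left(g \right)} = \frac{g + 15}{g - 2} = \frac{15 + g}{-2 + g}$)
$c{\left(-7 \right)} \left(-24\right) = \frac{15 - 7}{-2 - 7} \left(-24\right) = \frac{1}{-9} \cdot 8 \left(-24\right) = \left(- \frac{1}{9}\right) 8 \left(-24\right) = \left(- \frac{8}{9}\right) \left(-24\right) = \frac{64}{3}$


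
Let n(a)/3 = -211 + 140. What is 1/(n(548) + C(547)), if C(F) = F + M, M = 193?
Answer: 1/527 ≈ 0.0018975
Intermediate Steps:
C(F) = 193 + F (C(F) = F + 193 = 193 + F)
n(a) = -213 (n(a) = 3*(-211 + 140) = 3*(-71) = -213)
1/(n(548) + C(547)) = 1/(-213 + (193 + 547)) = 1/(-213 + 740) = 1/527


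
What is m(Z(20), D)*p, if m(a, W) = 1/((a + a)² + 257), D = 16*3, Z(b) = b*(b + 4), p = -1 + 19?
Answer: 18/921857 ≈ 1.9526e-5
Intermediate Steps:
p = 18
Z(b) = b*(4 + b)
D = 48
m(a, W) = 1/(257 + 4*a²) (m(a, W) = 1/((2*a)² + 257) = 1/(4*a² + 257) = 1/(257 + 4*a²))
m(Z(20), D)*p = 18/(257 + 4*(20*(4 + 20))²) = 18/(257 + 4*(20*24)²) = 18/(257 + 4*480²) = 18/(257 + 4*230400) = 18/(257 + 921600) = 18/921857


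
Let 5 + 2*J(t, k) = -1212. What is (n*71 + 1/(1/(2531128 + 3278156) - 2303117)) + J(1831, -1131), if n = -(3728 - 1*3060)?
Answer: -1285404931515301139/26758921476454 ≈ -48037.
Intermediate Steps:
J(t, k) = -1217/2 (J(t, k) = -5/2 + (1/2)*(-1212) = -5/2 - 606 = -1217/2)
n = -668 (n = -(3728 - 3060) = -1*668 = -668)
(n*71 + 1/(1/(2531128 + 3278156) - 2303117)) + J(1831, -1131) = (-668*71 + 1/(1/(2531128 + 3278156) - 2303117)) - 1217/2 = (-47428 + 1/(1/5809284 - 2303117)) - 1217/2 = (-47428 + 1/(-13379460738227/5809284)) - 1217/2 = (-47428 - 5809284/13379460738227) - 1217/2 = -634561063898439440/13379460738227 - 1217/2 = -1285404931515301139/26758921476454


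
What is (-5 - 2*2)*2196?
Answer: -19764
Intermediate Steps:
(-5 - 2*2)*2196 = (-5 - 4)*2196 = -9*2196 = -19764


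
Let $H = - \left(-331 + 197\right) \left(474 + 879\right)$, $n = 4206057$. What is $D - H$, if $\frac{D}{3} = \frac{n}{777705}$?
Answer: $- \frac{46995617913}{259235} \approx -1.8129 \cdot 10^{5}$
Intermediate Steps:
$H = 181302$ ($H = - \left(-134\right) 1353 = \left(-1\right) \left(-181302\right) = 181302$)
$D = \frac{4206057}{259235}$ ($D = 3 \cdot \frac{4206057}{777705} = 3 \cdot 4206057 \cdot \frac{1}{777705} = 3 \cdot \frac{1402019}{259235} = \frac{4206057}{259235} \approx 16.225$)
$D - H = \frac{4206057}{259235} - 181302 = - \frac{46995617913}{259235}$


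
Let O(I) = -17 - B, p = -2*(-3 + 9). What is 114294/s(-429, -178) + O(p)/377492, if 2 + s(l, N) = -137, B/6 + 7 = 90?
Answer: -43145142233/52471388 ≈ -822.26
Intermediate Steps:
B = 498 (B = -42 + 6*90 = -42 + 540 = 498)
s(l, N) = -139 (s(l, N) = -2 - 137 = -139)
p = -12 (p = -2*6 = -12)
O(I) = -515 (O(I) = -17 - 1*498 = -17 - 498 = -515)
114294/s(-429, -178) + O(p)/377492 = 114294/(-139) - 515/377492 = 114294*(-1/139) - 515*1/377492 = -114294/139 - 515/377492 = -43145142233/52471388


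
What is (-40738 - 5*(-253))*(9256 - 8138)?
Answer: -44130814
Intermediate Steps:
(-40738 - 5*(-253))*(9256 - 8138) = (-40738 + 1265)*1118 = -39473*1118 = -44130814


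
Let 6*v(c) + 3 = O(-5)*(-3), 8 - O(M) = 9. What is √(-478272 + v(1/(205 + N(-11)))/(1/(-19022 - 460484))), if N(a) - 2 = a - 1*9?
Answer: 8*I*√7473 ≈ 691.57*I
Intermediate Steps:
N(a) = -7 + a (N(a) = 2 + (a - 1*9) = 2 + (a - 9) = 2 + (-9 + a) = -7 + a)
O(M) = -1 (O(M) = 8 - 1*9 = 8 - 9 = -1)
v(c) = 0 (v(c) = -½ + (-1*(-3))/6 = -½ + (⅙)*3 = -½ + ½ = 0)
√(-478272 + v(1/(205 + N(-11)))/(1/(-19022 - 460484))) = √(-478272 + 0/(1/(-19022 - 460484))) = √(-478272 + 0/(1/(-479506))) = √(-478272 + 0/(-1/479506)) = √(-478272 + 0*(-479506)) = √(-478272 + 0) = √(-478272) = 8*I*√7473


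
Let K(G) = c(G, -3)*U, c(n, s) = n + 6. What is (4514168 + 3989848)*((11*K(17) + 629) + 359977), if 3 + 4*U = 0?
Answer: 3064985556660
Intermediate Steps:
U = -¾ (U = -¾ + (¼)*0 = -¾ + 0 = -¾ ≈ -0.75000)
c(n, s) = 6 + n
K(G) = -9/2 - 3*G/4 (K(G) = (6 + G)*(-¾) = -9/2 - 3*G/4)
(4514168 + 3989848)*((11*K(17) + 629) + 359977) = (4514168 + 3989848)*((11*(-9/2 - ¾*17) + 629) + 359977) = 8504016*((11*(-9/2 - 51/4) + 629) + 359977) = 8504016*((11*(-69/4) + 629) + 359977) = 8504016*((-759/4 + 629) + 359977) = 8504016*(1757/4 + 359977) = 8504016*(1441665/4) = 3064985556660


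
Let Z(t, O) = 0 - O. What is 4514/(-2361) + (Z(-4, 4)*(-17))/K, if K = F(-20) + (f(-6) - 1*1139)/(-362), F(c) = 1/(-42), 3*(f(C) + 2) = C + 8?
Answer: 10913786/550113 ≈ 19.839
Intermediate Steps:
f(C) = 2/3 + C/3 (f(C) = -2 + (C + 8)/3 = -2 + (8 + C)/3 = -2 + (8/3 + C/3) = 2/3 + C/3)
Z(t, O) = -O
F(c) = -1/42
K = 3961/1267 (K = -1/42 + ((2/3 + (1/3)*(-6)) - 1*1139)/(-362) = -1/42 + ((2/3 - 2) - 1139)*(-1/362) = -1/42 + (-4/3 - 1139)*(-1/362) = -1/42 - 3421/3*(-1/362) = -1/42 + 3421/1086 = 3961/1267 ≈ 3.1263)
4514/(-2361) + (Z(-4, 4)*(-17))/K = 4514/(-2361) + (-1*4*(-17))/(3961/1267) = 4514*(-1/2361) - 4*(-17)*(1267/3961) = -4514/2361 + 68*(1267/3961) = -4514/2361 + 5068/233 = 10913786/550113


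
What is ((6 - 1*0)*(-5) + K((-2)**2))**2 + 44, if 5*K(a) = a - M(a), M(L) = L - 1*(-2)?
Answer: 24204/25 ≈ 968.16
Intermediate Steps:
M(L) = 2 + L (M(L) = L + 2 = 2 + L)
K(a) = -2/5 (K(a) = (a - (2 + a))/5 = (a + (-2 - a))/5 = (1/5)*(-2) = -2/5)
((6 - 1*0)*(-5) + K((-2)**2))**2 + 44 = ((6 - 1*0)*(-5) - 2/5)**2 + 44 = ((6 + 0)*(-5) - 2/5)**2 + 44 = (6*(-5) - 2/5)**2 + 44 = (-30 - 2/5)**2 + 44 = (-152/5)**2 + 44 = 23104/25 + 44 = 24204/25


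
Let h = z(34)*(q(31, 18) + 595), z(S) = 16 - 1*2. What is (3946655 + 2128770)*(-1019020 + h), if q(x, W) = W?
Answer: -6138840286150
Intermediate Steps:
z(S) = 14 (z(S) = 16 - 2 = 14)
h = 8582 (h = 14*(18 + 595) = 14*613 = 8582)
(3946655 + 2128770)*(-1019020 + h) = (3946655 + 2128770)*(-1019020 + 8582) = 6075425*(-1010438) = -6138840286150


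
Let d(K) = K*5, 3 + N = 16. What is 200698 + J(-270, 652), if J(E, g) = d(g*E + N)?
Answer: -679437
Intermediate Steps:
N = 13 (N = -3 + 16 = 13)
d(K) = 5*K
J(E, g) = 65 + 5*E*g (J(E, g) = 5*(g*E + 13) = 5*(E*g + 13) = 5*(13 + E*g) = 65 + 5*E*g)
200698 + J(-270, 652) = 200698 + (65 + 5*(-270)*652) = 200698 + (65 - 880200) = 200698 - 880135 = -679437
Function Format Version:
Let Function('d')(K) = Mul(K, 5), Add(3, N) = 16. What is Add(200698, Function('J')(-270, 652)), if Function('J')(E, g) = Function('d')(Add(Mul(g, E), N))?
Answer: -679437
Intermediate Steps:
N = 13 (N = Add(-3, 16) = 13)
Function('d')(K) = Mul(5, K)
Function('J')(E, g) = Add(65, Mul(5, E, g)) (Function('J')(E, g) = Mul(5, Add(Mul(g, E), 13)) = Mul(5, Add(Mul(E, g), 13)) = Mul(5, Add(13, Mul(E, g))) = Add(65, Mul(5, E, g)))
Add(200698, Function('J')(-270, 652)) = Add(200698, Add(65, Mul(5, -270, 652))) = Add(200698, Add(65, -880200)) = Add(200698, -880135) = -679437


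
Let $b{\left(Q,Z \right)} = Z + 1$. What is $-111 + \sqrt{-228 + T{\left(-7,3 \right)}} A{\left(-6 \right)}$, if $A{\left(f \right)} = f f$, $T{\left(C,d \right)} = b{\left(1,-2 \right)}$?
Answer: $-111 + 36 i \sqrt{229} \approx -111.0 + 544.78 i$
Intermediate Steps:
$b{\left(Q,Z \right)} = 1 + Z$
$T{\left(C,d \right)} = -1$ ($T{\left(C,d \right)} = 1 - 2 = -1$)
$A{\left(f \right)} = f^{2}$
$-111 + \sqrt{-228 + T{\left(-7,3 \right)}} A{\left(-6 \right)} = -111 + \sqrt{-228 - 1} \left(-6\right)^{2} = -111 + \sqrt{-229} \cdot 36 = -111 + i \sqrt{229} \cdot 36 = -111 + 36 i \sqrt{229}$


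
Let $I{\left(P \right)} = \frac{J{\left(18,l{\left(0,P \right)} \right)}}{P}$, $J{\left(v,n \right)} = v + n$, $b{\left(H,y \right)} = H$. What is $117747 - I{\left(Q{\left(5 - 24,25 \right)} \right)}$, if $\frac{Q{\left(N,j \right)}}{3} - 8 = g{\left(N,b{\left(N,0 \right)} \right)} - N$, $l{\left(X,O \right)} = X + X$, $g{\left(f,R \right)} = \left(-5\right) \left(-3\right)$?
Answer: $\frac{824228}{7} \approx 1.1775 \cdot 10^{5}$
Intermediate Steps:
$g{\left(f,R \right)} = 15$
$l{\left(X,O \right)} = 2 X$
$J{\left(v,n \right)} = n + v$
$Q{\left(N,j \right)} = 69 - 3 N$ ($Q{\left(N,j \right)} = 24 + 3 \left(15 - N\right) = 24 - \left(-45 + 3 N\right) = 69 - 3 N$)
$I{\left(P \right)} = \frac{18}{P}$ ($I{\left(P \right)} = \frac{2 \cdot 0 + 18}{P} = \frac{0 + 18}{P} = \frac{18}{P}$)
$117747 - I{\left(Q{\left(5 - 24,25 \right)} \right)} = 117747 - \frac{18}{69 - 3 \left(5 - 24\right)} = 117747 - \frac{18}{69 - -57} = 117747 - \frac{18}{69 + 57} = 117747 - \frac{18}{126} = 117747 - 18 \cdot \frac{1}{126} = 117747 - \frac{1}{7} = \frac{824228}{7}$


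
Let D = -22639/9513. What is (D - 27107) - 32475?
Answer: -566826205/9513 ≈ -59584.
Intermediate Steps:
D = -22639/9513 (D = -22639*1/9513 = -22639/9513 ≈ -2.3798)
(D - 27107) - 32475 = (-22639/9513 - 27107) - 32475 = -257891530/9513 - 32475 = -566826205/9513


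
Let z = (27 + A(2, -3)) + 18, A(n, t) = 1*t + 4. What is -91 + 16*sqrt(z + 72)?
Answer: -91 + 16*sqrt(118) ≈ 82.804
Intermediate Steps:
A(n, t) = 4 + t (A(n, t) = t + 4 = 4 + t)
z = 46 (z = (27 + (4 - 3)) + 18 = (27 + 1) + 18 = 28 + 18 = 46)
-91 + 16*sqrt(z + 72) = -91 + 16*sqrt(46 + 72) = -91 + 16*sqrt(118)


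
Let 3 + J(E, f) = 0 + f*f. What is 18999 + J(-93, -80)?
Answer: 25396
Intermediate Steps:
J(E, f) = -3 + f² (J(E, f) = -3 + (0 + f*f) = -3 + (0 + f²) = -3 + f²)
18999 + J(-93, -80) = 18999 + (-3 + (-80)²) = 18999 + (-3 + 6400) = 18999 + 6397 = 25396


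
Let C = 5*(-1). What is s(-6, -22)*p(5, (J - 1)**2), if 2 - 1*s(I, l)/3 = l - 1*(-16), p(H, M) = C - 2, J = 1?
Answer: -168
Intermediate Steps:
C = -5
p(H, M) = -7 (p(H, M) = -5 - 2 = -7)
s(I, l) = -42 - 3*l (s(I, l) = 6 - 3*(l - 1*(-16)) = 6 - 3*(l + 16) = 6 - 3*(16 + l) = 6 + (-48 - 3*l) = -42 - 3*l)
s(-6, -22)*p(5, (J - 1)**2) = (-42 - 3*(-22))*(-7) = (-42 + 66)*(-7) = 24*(-7) = -168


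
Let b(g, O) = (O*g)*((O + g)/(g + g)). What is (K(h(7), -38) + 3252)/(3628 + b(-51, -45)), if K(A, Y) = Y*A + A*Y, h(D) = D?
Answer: 680/1447 ≈ 0.46994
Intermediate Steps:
K(A, Y) = 2*A*Y (K(A, Y) = A*Y + A*Y = 2*A*Y)
b(g, O) = O*(O + g)/2 (b(g, O) = (O*g)*((O + g)/((2*g))) = (O*g)*((O + g)*(1/(2*g))) = (O*g)*((O + g)/(2*g)) = O*(O + g)/2)
(K(h(7), -38) + 3252)/(3628 + b(-51, -45)) = (2*7*(-38) + 3252)/(3628 + (½)*(-45)*(-45 - 51)) = (-532 + 3252)/(3628 + (½)*(-45)*(-96)) = 2720/(3628 + 2160) = 2720/5788 = 2720*(1/5788) = 680/1447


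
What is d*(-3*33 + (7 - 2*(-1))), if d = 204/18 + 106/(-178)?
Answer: -86010/89 ≈ -966.40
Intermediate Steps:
d = 2867/267 (d = 204*(1/18) + 106*(-1/178) = 34/3 - 53/89 = 2867/267 ≈ 10.738)
d*(-3*33 + (7 - 2*(-1))) = 2867*(-3*33 + (7 - 2*(-1)))/267 = 2867*(-99 + (7 + 2))/267 = 2867*(-99 + 9)/267 = (2867/267)*(-90) = -86010/89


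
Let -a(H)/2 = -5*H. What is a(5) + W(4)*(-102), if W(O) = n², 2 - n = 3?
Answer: -52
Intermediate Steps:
n = -1 (n = 2 - 1*3 = 2 - 3 = -1)
a(H) = 10*H (a(H) = -(-10)*H = 10*H)
W(O) = 1 (W(O) = (-1)² = 1)
a(5) + W(4)*(-102) = 10*5 + 1*(-102) = 50 - 102 = -52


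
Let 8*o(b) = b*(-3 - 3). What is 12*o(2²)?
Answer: -36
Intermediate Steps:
o(b) = -3*b/4 (o(b) = (b*(-3 - 3))/8 = (b*(-6))/8 = (-6*b)/8 = -3*b/4)
12*o(2²) = 12*(-¾*2²) = 12*(-¾*4) = 12*(-3) = -36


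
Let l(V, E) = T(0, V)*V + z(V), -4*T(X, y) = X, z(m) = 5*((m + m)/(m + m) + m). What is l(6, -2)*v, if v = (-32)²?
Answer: 35840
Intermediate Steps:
z(m) = 5 + 5*m (z(m) = 5*((2*m)/((2*m)) + m) = 5*((2*m)*(1/(2*m)) + m) = 5*(1 + m) = 5 + 5*m)
T(X, y) = -X/4
v = 1024
l(V, E) = 5 + 5*V (l(V, E) = (-¼*0)*V + (5 + 5*V) = 0*V + (5 + 5*V) = 0 + (5 + 5*V) = 5 + 5*V)
l(6, -2)*v = (5 + 5*6)*1024 = (5 + 30)*1024 = 35*1024 = 35840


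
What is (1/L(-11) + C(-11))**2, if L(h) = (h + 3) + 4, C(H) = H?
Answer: 2025/16 ≈ 126.56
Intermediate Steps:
L(h) = 7 + h (L(h) = (3 + h) + 4 = 7 + h)
(1/L(-11) + C(-11))**2 = (1/(7 - 11) - 11)**2 = (1/(-4) - 11)**2 = (-1/4 - 11)**2 = (-45/4)**2 = 2025/16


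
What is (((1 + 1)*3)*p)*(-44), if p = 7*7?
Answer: -12936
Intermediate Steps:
p = 49
(((1 + 1)*3)*p)*(-44) = (((1 + 1)*3)*49)*(-44) = ((2*3)*49)*(-44) = (6*49)*(-44) = 294*(-44) = -12936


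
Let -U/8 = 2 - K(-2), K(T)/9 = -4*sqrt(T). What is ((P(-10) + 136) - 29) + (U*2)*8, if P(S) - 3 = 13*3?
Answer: -107 - 4608*I*sqrt(2) ≈ -107.0 - 6516.7*I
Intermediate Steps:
P(S) = 42 (P(S) = 3 + 13*3 = 3 + 39 = 42)
K(T) = -36*sqrt(T) (K(T) = 9*(-4*sqrt(T)) = -36*sqrt(T))
U = -16 - 288*I*sqrt(2) (U = -8*(2 - (-36)*sqrt(-2)) = -8*(2 - (-36)*I*sqrt(2)) = -8*(2 + 36*I*sqrt(2)) = -16 - 288*I*sqrt(2) ≈ -16.0 - 407.29*I)
((P(-10) + 136) - 29) + (U*2)*8 = ((42 + 136) - 29) + ((-16 - 288*I*sqrt(2))*2)*8 = (178 - 29) + (-32 - 576*I*sqrt(2))*8 = 149 + (-256 - 4608*I*sqrt(2)) = -107 - 4608*I*sqrt(2)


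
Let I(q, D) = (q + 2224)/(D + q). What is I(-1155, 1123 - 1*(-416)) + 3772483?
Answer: 1448634541/384 ≈ 3.7725e+6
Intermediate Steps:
I(q, D) = (2224 + q)/(D + q)
I(-1155, 1123 - 1*(-416)) + 3772483 = (2224 - 1155)/((1123 - 1*(-416)) - 1155) + 3772483 = 1069/((1123 + 416) - 1155) + 3772483 = 1069/(1539 - 1155) + 3772483 = 1069/384 + 3772483 = 1448634541/384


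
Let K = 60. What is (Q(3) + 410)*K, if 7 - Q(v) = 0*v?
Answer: 25020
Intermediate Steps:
Q(v) = 7 (Q(v) = 7 - 0*v = 7 - 1*0 = 7 + 0 = 7)
(Q(3) + 410)*K = (7 + 410)*60 = 417*60 = 25020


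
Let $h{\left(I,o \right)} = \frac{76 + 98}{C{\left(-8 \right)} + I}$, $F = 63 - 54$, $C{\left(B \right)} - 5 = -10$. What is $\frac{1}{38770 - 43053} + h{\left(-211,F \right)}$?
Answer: $- \frac{124243}{154188} \approx -0.80579$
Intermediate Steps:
$C{\left(B \right)} = -5$ ($C{\left(B \right)} = 5 - 10 = -5$)
$F = 9$ ($F = 63 - 54 = 9$)
$h{\left(I,o \right)} = \frac{174}{-5 + I}$ ($h{\left(I,o \right)} = \frac{76 + 98}{-5 + I} = \frac{174}{-5 + I}$)
$\frac{1}{38770 - 43053} + h{\left(-211,F \right)} = \frac{1}{38770 - 43053} + \frac{174}{-5 - 211} = \frac{1}{-4283} + \frac{174}{-216} = - \frac{1}{4283} + 174 \left(- \frac{1}{216}\right) = - \frac{1}{4283} - \frac{29}{36} = - \frac{124243}{154188}$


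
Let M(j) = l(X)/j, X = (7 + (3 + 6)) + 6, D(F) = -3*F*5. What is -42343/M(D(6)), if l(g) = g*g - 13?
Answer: 1270290/157 ≈ 8091.0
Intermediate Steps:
D(F) = -15*F
X = 22 (X = (7 + 9) + 6 = 16 + 6 = 22)
l(g) = -13 + g² (l(g) = g² - 13 = -13 + g²)
M(j) = 471/j (M(j) = (-13 + 22²)/j = (-13 + 484)/j = 471/j)
-42343/M(D(6)) = -42343/(471/((-15*6))) = -42343/(471/(-90)) = -42343/(471*(-1/90)) = -42343/(-157/30) = -42343*(-30/157) = 1270290/157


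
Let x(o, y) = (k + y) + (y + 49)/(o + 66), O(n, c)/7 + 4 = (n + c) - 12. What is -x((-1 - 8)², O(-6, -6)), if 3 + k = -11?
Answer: 211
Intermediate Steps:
k = -14 (k = -3 - 11 = -14)
O(n, c) = -112 + 7*c + 7*n (O(n, c) = -28 + 7*((n + c) - 12) = -28 + 7*((c + n) - 12) = -28 + 7*(-12 + c + n) = -28 + (-84 + 7*c + 7*n) = -112 + 7*c + 7*n)
x(o, y) = -14 + y + (49 + y)/(66 + o) (x(o, y) = (-14 + y) + (y + 49)/(o + 66) = (-14 + y) + (49 + y)/(66 + o) = -14 + y + (49 + y)/(66 + o))
-x((-1 - 8)², O(-6, -6)) = -(-875 - 14*(-1 - 8)² + 67*(-112 + 7*(-6) + 7*(-6)) + (-1 - 8)²*(-112 + 7*(-6) + 7*(-6)))/(66 + (-1 - 8)²) = -(-875 - 14*(-9)² + 67*(-112 - 42 - 42) + (-9)²*(-112 - 42 - 42))/(66 + (-9)²) = -(-875 - 14*81 + 67*(-196) + 81*(-196))/(66 + 81) = -(-875 - 1134 - 13132 - 15876)/147 = -(-31017)/147 = -1*(-211) = 211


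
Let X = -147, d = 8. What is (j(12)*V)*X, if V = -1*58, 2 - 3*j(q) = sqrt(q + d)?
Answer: 5684 - 5684*sqrt(5) ≈ -7025.8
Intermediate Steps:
j(q) = 2/3 - sqrt(8 + q)/3 (j(q) = 2/3 - sqrt(q + 8)/3 = 2/3 - sqrt(8 + q)/3)
V = -58
(j(12)*V)*X = ((2/3 - sqrt(8 + 12)/3)*(-58))*(-147) = ((2/3 - 2*sqrt(5)/3)*(-58))*(-147) = (-116/3 + 116*sqrt(5)/3)*(-147) = 5684 - 5684*sqrt(5)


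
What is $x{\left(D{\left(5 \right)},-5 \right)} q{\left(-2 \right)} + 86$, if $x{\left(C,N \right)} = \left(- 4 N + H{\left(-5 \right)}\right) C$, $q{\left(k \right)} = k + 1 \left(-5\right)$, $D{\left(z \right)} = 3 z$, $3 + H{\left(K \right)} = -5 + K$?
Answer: $-649$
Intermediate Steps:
$H{\left(K \right)} = -8 + K$ ($H{\left(K \right)} = -3 + \left(-5 + K\right) = -8 + K$)
$q{\left(k \right)} = -5 + k$ ($q{\left(k \right)} = k - 5 = -5 + k$)
$x{\left(C,N \right)} = C \left(-13 - 4 N\right)$ ($x{\left(C,N \right)} = \left(- 4 N - 13\right) C = \left(-13 - 4 N\right) C = C \left(-13 - 4 N\right)$)
$x{\left(D{\left(5 \right)},-5 \right)} q{\left(-2 \right)} + 86 = - 3 \cdot 5 \left(13 + 4 \left(-5\right)\right) \left(-5 - 2\right) + 86 = \left(-1\right) 15 \left(13 - 20\right) \left(-7\right) + 86 = \left(-1\right) 15 \left(-7\right) \left(-7\right) + 86 = 105 \left(-7\right) + 86 = -735 + 86 = -649$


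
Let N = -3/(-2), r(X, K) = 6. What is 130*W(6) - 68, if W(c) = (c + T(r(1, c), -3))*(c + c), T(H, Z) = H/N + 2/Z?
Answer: 14492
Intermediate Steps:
N = 3/2 (N = -3*(-½) = 3/2 ≈ 1.5000)
T(H, Z) = 2/Z + 2*H/3 (T(H, Z) = H/(3/2) + 2/Z = H*(⅔) + 2/Z = 2*H/3 + 2/Z = 2/Z + 2*H/3)
W(c) = 2*c*(10/3 + c) (W(c) = (c + (2/(-3) + (⅔)*6))*(c + c) = (c + (2*(-⅓) + 4))*(2*c) = (c + (-⅔ + 4))*(2*c) = (c + 10/3)*(2*c) = (10/3 + c)*(2*c) = 2*c*(10/3 + c))
130*W(6) - 68 = 130*((⅔)*6*(10 + 3*6)) - 68 = 130*((⅔)*6*(10 + 18)) - 68 = 130*((⅔)*6*28) - 68 = 130*112 - 68 = 14560 - 68 = 14492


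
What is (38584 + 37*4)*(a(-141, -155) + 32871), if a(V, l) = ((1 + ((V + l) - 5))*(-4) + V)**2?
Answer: 44710361664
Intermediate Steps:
a(V, l) = (16 - 4*l - 3*V)**2 (a(V, l) = ((1 + (-5 + V + l))*(-4) + V)**2 = ((-4 + V + l)*(-4) + V)**2 = ((16 - 4*V - 4*l) + V)**2 = (16 - 4*l - 3*V)**2)
(38584 + 37*4)*(a(-141, -155) + 32871) = (38584 + 37*4)*((-16 + 3*(-141) + 4*(-155))**2 + 32871) = (38584 + 148)*((-16 - 423 - 620)**2 + 32871) = 38732*((-1059)**2 + 32871) = 38732*(1121481 + 32871) = 38732*1154352 = 44710361664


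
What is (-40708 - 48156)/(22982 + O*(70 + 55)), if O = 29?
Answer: -88864/26607 ≈ -3.3399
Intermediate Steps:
(-40708 - 48156)/(22982 + O*(70 + 55)) = (-40708 - 48156)/(22982 + 29*(70 + 55)) = -88864/(22982 + 29*125) = -88864/(22982 + 3625) = -88864/26607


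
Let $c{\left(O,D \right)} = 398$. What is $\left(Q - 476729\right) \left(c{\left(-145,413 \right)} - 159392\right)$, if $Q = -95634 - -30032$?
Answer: $86227375014$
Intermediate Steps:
$Q = -65602$ ($Q = -95634 + 30032 = -65602$)
$\left(Q - 476729\right) \left(c{\left(-145,413 \right)} - 159392\right) = \left(-65602 - 476729\right) \left(398 - 159392\right) = \left(-542331\right) \left(-158994\right) = 86227375014$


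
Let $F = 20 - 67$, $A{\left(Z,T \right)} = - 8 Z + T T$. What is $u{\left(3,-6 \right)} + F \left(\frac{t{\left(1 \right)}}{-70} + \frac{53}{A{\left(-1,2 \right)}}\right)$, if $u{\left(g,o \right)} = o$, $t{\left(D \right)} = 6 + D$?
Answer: $- \frac{12533}{60} \approx -208.88$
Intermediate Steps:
$A{\left(Z,T \right)} = T^{2} - 8 Z$ ($A{\left(Z,T \right)} = - 8 Z + T^{2} = T^{2} - 8 Z$)
$F = -47$
$u{\left(3,-6 \right)} + F \left(\frac{t{\left(1 \right)}}{-70} + \frac{53}{A{\left(-1,2 \right)}}\right) = -6 - 47 \left(\frac{6 + 1}{-70} + \frac{53}{2^{2} - -8}\right) = -6 - 47 \left(7 \left(- \frac{1}{70}\right) + \frac{53}{4 + 8}\right) = -6 - 47 \left(- \frac{1}{10} + \frac{53}{12}\right) = -6 - \frac{12173}{60} = - \frac{12533}{60}$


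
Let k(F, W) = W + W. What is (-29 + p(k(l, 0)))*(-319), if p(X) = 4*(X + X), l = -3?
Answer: 9251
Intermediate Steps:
k(F, W) = 2*W
p(X) = 8*X (p(X) = 4*(2*X) = 8*X)
(-29 + p(k(l, 0)))*(-319) = (-29 + 8*(2*0))*(-319) = (-29 + 8*0)*(-319) = (-29 + 0)*(-319) = -29*(-319) = 9251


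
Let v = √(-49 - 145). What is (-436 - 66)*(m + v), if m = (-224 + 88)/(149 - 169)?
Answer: -17068/5 - 502*I*√194 ≈ -3413.6 - 6992.1*I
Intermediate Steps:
m = 34/5 (m = -136/(-20) = -136*(-1/20) = 34/5 ≈ 6.8000)
v = I*√194 (v = √(-194) = I*√194 ≈ 13.928*I)
(-436 - 66)*(m + v) = (-436 - 66)*(34/5 + I*√194) = -502*(34/5 + I*√194) = -17068/5 - 502*I*√194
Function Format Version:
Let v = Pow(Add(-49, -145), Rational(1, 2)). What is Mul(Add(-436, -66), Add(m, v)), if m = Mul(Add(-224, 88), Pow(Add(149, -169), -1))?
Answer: Add(Rational(-17068, 5), Mul(-502, I, Pow(194, Rational(1, 2)))) ≈ Add(-3413.6, Mul(-6992.1, I))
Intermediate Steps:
m = Rational(34, 5) (m = Mul(-136, Pow(-20, -1)) = Mul(-136, Rational(-1, 20)) = Rational(34, 5) ≈ 6.8000)
v = Mul(I, Pow(194, Rational(1, 2))) (v = Pow(-194, Rational(1, 2)) = Mul(I, Pow(194, Rational(1, 2))) ≈ Mul(13.928, I))
Mul(Add(-436, -66), Add(m, v)) = Mul(Add(-436, -66), Add(Rational(34, 5), Mul(I, Pow(194, Rational(1, 2))))) = Mul(-502, Add(Rational(34, 5), Mul(I, Pow(194, Rational(1, 2))))) = Add(Rational(-17068, 5), Mul(-502, I, Pow(194, Rational(1, 2))))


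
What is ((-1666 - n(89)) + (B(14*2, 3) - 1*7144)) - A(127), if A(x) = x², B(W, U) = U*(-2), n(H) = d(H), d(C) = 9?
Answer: -24954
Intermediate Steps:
n(H) = 9
B(W, U) = -2*U
((-1666 - n(89)) + (B(14*2, 3) - 1*7144)) - A(127) = ((-1666 - 1*9) + (-2*3 - 1*7144)) - 1*127² = ((-1666 - 9) + (-6 - 7144)) - 1*16129 = (-1675 - 7150) - 16129 = -8825 - 16129 = -24954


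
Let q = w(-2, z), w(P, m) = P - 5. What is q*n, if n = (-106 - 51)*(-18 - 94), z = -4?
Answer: -123088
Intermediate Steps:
n = 17584 (n = -157*(-112) = 17584)
w(P, m) = -5 + P
q = -7 (q = -5 - 2 = -7)
q*n = -7*17584 = -123088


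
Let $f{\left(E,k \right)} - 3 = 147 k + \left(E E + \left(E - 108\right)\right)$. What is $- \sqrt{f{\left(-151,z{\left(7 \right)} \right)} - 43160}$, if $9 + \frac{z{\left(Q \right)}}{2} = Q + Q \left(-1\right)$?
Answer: $- i \sqrt{23261} \approx - 152.52 i$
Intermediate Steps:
$z{\left(Q \right)} = -18$ ($z{\left(Q \right)} = -18 + 2 \left(Q + Q \left(-1\right)\right) = -18 + 2 \left(Q - Q\right) = -18 + 2 \cdot 0 = -18 + 0 = -18$)
$f{\left(E,k \right)} = -105 + E + E^{2} + 147 k$ ($f{\left(E,k \right)} = 3 + \left(147 k + \left(E E + \left(E - 108\right)\right)\right) = 3 + \left(147 k + \left(E^{2} + \left(E - 108\right)\right)\right) = 3 + \left(147 k + \left(E^{2} + \left(-108 + E\right)\right)\right) = 3 + \left(147 k + \left(-108 + E + E^{2}\right)\right) = 3 + \left(-108 + E + E^{2} + 147 k\right) = -105 + E + E^{2} + 147 k$)
$- \sqrt{f{\left(-151,z{\left(7 \right)} \right)} - 43160} = - \sqrt{\left(-105 - 151 + \left(-151\right)^{2} + 147 \left(-18\right)\right) - 43160} = - \sqrt{\left(-105 - 151 + 22801 - 2646\right) - 43160} = - \sqrt{19899 - 43160} = - \sqrt{-23261} = - i \sqrt{23261}$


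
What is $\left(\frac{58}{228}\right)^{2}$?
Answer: $\frac{841}{12996} \approx 0.064712$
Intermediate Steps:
$\left(\frac{58}{228}\right)^{2} = \left(58 \cdot \frac{1}{228}\right)^{2} = \left(\frac{29}{114}\right)^{2} = \frac{841}{12996}$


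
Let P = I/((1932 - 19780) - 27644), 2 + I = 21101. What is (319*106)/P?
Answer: -512755496/7033 ≈ -72907.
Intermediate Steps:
I = 21099 (I = -2 + 21101 = 21099)
P = -7033/15164 (P = 21099/((1932 - 19780) - 27644) = 21099/(-17848 - 27644) = 21099/(-45492) = 21099*(-1/45492) = -7033/15164 ≈ -0.46380)
(319*106)/P = (319*106)/(-7033/15164) = 33814*(-15164/7033) = -512755496/7033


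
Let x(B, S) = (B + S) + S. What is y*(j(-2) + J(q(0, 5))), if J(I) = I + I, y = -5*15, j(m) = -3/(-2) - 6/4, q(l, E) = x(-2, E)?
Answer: -1200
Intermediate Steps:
x(B, S) = B + 2*S
q(l, E) = -2 + 2*E
j(m) = 0 (j(m) = -3*(-1/2) - 6*1/4 = 3/2 - 3/2 = 0)
y = -75
J(I) = 2*I
y*(j(-2) + J(q(0, 5))) = -75*(0 + 2*(-2 + 2*5)) = -75*(0 + 2*(-2 + 10)) = -75*(0 + 2*8) = -75*(0 + 16) = -75*16 = -1200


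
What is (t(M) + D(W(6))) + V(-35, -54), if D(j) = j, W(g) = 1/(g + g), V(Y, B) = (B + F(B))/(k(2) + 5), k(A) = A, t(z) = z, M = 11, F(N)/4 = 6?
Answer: 571/84 ≈ 6.7976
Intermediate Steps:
F(N) = 24 (F(N) = 4*6 = 24)
V(Y, B) = 24/7 + B/7 (V(Y, B) = (B + 24)/(2 + 5) = (24 + B)/7 = (24 + B)*(⅐) = 24/7 + B/7)
W(g) = 1/(2*g)
(t(M) + D(W(6))) + V(-35, -54) = (11 + (½)/6) + (24/7 + (⅐)*(-54)) = (11 + (½)*(⅙)) + (24/7 - 54/7) = (11 + 1/12) - 30/7 = 133/12 - 30/7 = 571/84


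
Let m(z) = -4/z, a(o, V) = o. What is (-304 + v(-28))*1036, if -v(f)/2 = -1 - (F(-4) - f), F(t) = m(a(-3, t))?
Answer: -756280/3 ≈ -2.5209e+5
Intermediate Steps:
F(t) = 4/3 (F(t) = -4/(-3) = -4*(-⅓) = 4/3)
v(f) = 14/3 - 2*f (v(f) = -2*(-1 - (4/3 - f)) = -2*(-1 + (-4/3 + f)) = -2*(-7/3 + f) = 14/3 - 2*f)
(-304 + v(-28))*1036 = (-304 + (14/3 - 2*(-28)))*1036 = (-304 + (14/3 + 56))*1036 = (-304 + 182/3)*1036 = -730/3*1036 = -756280/3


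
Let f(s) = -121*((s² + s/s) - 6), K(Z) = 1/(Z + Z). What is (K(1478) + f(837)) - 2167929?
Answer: -256983327387/2956 ≈ -8.6936e+7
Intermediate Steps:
K(Z) = 1/(2*Z)
f(s) = 605 - 121*s² (f(s) = -121*((s² + 1) - 6) = -121*((1 + s²) - 6) = -121*(-5 + s²) = 605 - 121*s²)
(K(1478) + f(837)) - 2167929 = ((½)/1478 + (605 - 121*837²)) - 2167929 = ((½)*(1/1478) + (605 - 121*700569)) - 2167929 = (1/2956 + (605 - 84768849)) - 2167929 = (1/2956 - 84768244) - 2167929 = -250574929263/2956 - 2167929 = -256983327387/2956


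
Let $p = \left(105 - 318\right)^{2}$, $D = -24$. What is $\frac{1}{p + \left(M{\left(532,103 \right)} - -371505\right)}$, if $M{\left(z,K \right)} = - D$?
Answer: $\frac{1}{416898} \approx 2.3987 \cdot 10^{-6}$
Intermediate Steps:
$M{\left(z,K \right)} = 24$ ($M{\left(z,K \right)} = \left(-1\right) \left(-24\right) = 24$)
$p = 45369$ ($p = \left(-213\right)^{2} = 45369$)
$\frac{1}{p + \left(M{\left(532,103 \right)} - -371505\right)} = \frac{1}{45369 + \left(24 - -371505\right)} = \frac{1}{45369 + \left(24 + 371505\right)} = \frac{1}{45369 + 371529} = \frac{1}{416898}$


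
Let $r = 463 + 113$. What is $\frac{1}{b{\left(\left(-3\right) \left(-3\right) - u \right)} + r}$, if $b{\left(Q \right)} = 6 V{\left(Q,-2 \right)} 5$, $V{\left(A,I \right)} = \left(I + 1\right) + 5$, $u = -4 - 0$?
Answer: $\frac{1}{696} \approx 0.0014368$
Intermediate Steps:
$u = -4$ ($u = -4 + 0 = -4$)
$V{\left(A,I \right)} = 6 + I$ ($V{\left(A,I \right)} = \left(1 + I\right) + 5 = 6 + I$)
$b{\left(Q \right)} = 120$ ($b{\left(Q \right)} = 6 \left(6 - 2\right) 5 = 6 \cdot 4 \cdot 5 = 24 \cdot 5 = 120$)
$r = 576$
$\frac{1}{b{\left(\left(-3\right) \left(-3\right) - u \right)} + r} = \frac{1}{120 + 576} = \frac{1}{696}$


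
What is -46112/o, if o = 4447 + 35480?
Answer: -46112/39927 ≈ -1.1549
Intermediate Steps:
o = 39927
-46112/o = -46112/39927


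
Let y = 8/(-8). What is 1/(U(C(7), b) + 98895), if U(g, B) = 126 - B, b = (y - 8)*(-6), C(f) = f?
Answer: 1/98967 ≈ 1.0104e-5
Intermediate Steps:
y = -1 (y = 8*(-1/8) = -1)
b = 54 (b = (-1 - 8)*(-6) = -9*(-6) = 54)
1/(U(C(7), b) + 98895) = 1/((126 - 1*54) + 98895) = 1/((126 - 54) + 98895) = 1/(72 + 98895) = 1/98967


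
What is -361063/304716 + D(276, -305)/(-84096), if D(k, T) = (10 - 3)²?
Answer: -37784683/31872384 ≈ -1.1855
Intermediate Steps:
D(k, T) = 49 (D(k, T) = 7² = 49)
-361063/304716 + D(276, -305)/(-84096) = -361063/304716 + 49/(-84096) = -361063*1/304716 + 49*(-1/84096) = -5389/4548 - 49/84096 = -37784683/31872384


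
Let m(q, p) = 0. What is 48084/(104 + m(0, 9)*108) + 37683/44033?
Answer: 530300451/1144858 ≈ 463.20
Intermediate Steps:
48084/(104 + m(0, 9)*108) + 37683/44033 = 48084/(104 + 0*108) + 37683/44033 = 48084/(104 + 0) + 37683*(1/44033) = 48084/104 + 37683/44033 = 48084*(1/104) + 37683/44033 = 12021/26 + 37683/44033 = 530300451/1144858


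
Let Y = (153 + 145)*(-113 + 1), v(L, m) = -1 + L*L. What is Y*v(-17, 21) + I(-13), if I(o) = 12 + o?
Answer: -9612289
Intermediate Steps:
v(L, m) = -1 + L²
Y = -33376 (Y = 298*(-112) = -33376)
Y*v(-17, 21) + I(-13) = -33376*(-1 + (-17)²) + (12 - 13) = -33376*(-1 + 289) - 1 = -33376*288 - 1 = -9612288 - 1 = -9612289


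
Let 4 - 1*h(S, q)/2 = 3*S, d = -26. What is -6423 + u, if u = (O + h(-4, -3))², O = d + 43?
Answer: -4022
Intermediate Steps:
h(S, q) = 8 - 6*S
O = 17 (O = -26 + 43 = 17)
u = 2401 (u = (17 + (8 - 6*(-4)))² = (17 + (8 + 24))² = (17 + 32)² = 49² = 2401)
-6423 + u = -6423 + 2401 = -4022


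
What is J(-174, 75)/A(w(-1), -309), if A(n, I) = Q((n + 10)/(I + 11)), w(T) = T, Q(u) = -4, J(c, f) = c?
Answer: 87/2 ≈ 43.500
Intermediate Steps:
A(n, I) = -4
J(-174, 75)/A(w(-1), -309) = -174/(-4) = -174*(-¼) = 87/2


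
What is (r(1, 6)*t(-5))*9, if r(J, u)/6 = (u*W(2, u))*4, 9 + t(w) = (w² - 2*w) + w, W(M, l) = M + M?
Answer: 108864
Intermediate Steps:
W(M, l) = 2*M
t(w) = -9 + w² - w (t(w) = -9 + ((w² - 2*w) + w) = -9 + (w² - w) = -9 + w² - w)
r(J, u) = 96*u (r(J, u) = 6*((u*(2*2))*4) = 6*((u*4)*4) = 6*((4*u)*4) = 6*(16*u) = 96*u)
(r(1, 6)*t(-5))*9 = ((96*6)*(-9 + (-5)² - 1*(-5)))*9 = (576*(-9 + 25 + 5))*9 = (576*21)*9 = 12096*9 = 108864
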